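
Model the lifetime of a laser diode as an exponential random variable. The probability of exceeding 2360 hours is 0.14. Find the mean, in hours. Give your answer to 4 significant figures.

e^(−λ·2360) = 0.14 ⇒ λ = −ln(0.14)/2360 = 0.000833099.
Mean = 1/λ = 1200.34 hours.

1200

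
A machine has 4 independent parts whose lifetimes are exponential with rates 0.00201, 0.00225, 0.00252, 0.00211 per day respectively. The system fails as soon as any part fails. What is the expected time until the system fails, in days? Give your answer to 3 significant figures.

112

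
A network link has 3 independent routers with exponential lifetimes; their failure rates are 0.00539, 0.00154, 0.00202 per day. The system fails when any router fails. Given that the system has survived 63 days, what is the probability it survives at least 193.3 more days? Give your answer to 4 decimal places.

Time to first failure ~ Exp(Σλ) with Σλ = 0.00895.
By memorylessness, P(T > 63+193.3 | T > 63) = P(T > 193.3) = e^(−0.00895·193.3) ≈ 0.1773.

0.1773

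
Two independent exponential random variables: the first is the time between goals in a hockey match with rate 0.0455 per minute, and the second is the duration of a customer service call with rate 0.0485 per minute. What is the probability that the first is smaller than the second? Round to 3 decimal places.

0.484

λ_1 = 0.0455, λ_2 = 0.0485.
For independent exponentials, P(the first < the second) = λ_1/(λ_1+λ_2) = 0.0455/0.094 ≈ 0.484.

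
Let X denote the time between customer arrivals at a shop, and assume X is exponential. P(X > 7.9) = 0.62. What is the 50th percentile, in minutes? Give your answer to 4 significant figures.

11.45

e^(−λ·7.9) = 0.62 ⇒ λ = −ln(0.62)/7.9 = 0.0605109.
50th percentile: 1 − e^(−λt) = 0.5, t = −ln(0.5)/λ = 11.4549 minutes.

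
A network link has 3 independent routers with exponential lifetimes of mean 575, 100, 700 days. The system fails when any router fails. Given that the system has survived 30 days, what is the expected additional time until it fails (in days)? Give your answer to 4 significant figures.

75.94

First-failure rate Σλ = 1/575 + 1/100 + 1/700 = 0.0131677.
By memorylessness the expected residual is 1/Σλ = 75.9434 days, regardless of the 30 already elapsed.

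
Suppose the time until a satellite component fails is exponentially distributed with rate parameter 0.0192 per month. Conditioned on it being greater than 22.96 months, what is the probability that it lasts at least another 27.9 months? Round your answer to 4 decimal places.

By the memoryless property, P(X > 22.96+27.9 | X > 22.96) = P(X > 27.9).
P(X > 27.9) = e^(−0.53568) ≈ 0.5853.

0.5853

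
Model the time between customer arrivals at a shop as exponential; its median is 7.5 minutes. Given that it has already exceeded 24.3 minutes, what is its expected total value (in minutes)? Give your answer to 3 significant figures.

35.1

For an exponential, median = ln(2)/λ, so λ = ln 2 / 7.5 = 0.0924196 per minute.
By memorylessness, E[X | X > 24.3] = 24.3 + 1/λ = 24.3 + 10.8202 = 35.1202 minutes.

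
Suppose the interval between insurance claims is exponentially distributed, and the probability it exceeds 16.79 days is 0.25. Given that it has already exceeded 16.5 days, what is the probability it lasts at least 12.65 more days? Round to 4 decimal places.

From e^(−λ·16.79) = 0.25, λ = −ln(0.25)/16.79 = 0.0825667.
Memoryless: P(X > 16.5+12.65 | X > 16.5) = P(X > 12.65) = e^(−0.0825667·12.65) ≈ 0.3519.

0.3519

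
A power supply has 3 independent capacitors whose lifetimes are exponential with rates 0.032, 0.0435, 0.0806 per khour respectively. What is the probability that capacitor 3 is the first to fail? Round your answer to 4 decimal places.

0.5163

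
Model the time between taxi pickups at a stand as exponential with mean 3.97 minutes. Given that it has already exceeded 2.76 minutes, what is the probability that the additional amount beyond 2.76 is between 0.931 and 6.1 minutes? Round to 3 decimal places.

The rate is λ = 1/3.97 = 0.251889 per minute.
Memoryless: the residual past 2.76 is again Exp(λ).
P(0.931 < residual < 6.1) = e^(−λ·0.931) − e^(−λ·6.1) = 0.79096 − 0.21513 ≈ 0.576.

0.576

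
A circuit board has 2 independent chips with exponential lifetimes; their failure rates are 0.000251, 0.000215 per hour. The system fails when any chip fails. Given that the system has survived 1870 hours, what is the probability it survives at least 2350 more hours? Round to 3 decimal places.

0.335

Time to first failure ~ Exp(Σλ) with Σλ = 0.000466.
By memorylessness, P(T > 1870+2350 | T > 1870) = P(T > 2350) = e^(−0.000466·2350) ≈ 0.335.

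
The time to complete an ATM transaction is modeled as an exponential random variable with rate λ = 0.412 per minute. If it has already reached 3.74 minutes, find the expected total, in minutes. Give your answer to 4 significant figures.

By memorylessness, E[X | X > 3.74] = 3.74 + 1/λ = 3.74 + 2.42718 = 6.16718 minutes.

6.167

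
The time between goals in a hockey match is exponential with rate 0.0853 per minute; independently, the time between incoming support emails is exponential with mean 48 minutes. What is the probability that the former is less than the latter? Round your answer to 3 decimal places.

λ_1 = 0.0853, λ_2 = 1/48 = 0.0208333.
For independent exponentials, P(the former < the latter) = λ_1/(λ_1+λ_2) = 0.0853/0.106133 ≈ 0.804.

0.804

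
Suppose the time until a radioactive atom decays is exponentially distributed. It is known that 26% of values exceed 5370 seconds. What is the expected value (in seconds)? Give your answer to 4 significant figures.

3986

e^(−λ·5370) = 0.26 ⇒ λ = −ln(0.26)/5370 = 0.000250852.
Mean = 1/λ = 3986.42 seconds.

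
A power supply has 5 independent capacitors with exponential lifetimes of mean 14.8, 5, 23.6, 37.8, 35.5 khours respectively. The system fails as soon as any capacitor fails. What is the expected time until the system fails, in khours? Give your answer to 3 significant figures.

2.74

The first failure time is exponential with rate Σλ_i = 1/14.8 + 1/5 + 1/23.6 + 1/37.8 + 1/35.5 = 0.364564 per khour.
E[min] = 1/Σλ = 1/0.364564 = 2.743 khours.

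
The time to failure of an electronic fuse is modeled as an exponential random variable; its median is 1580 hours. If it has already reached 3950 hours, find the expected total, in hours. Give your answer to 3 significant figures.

6230

For an exponential, median = ln(2)/λ, so λ = ln 2 / 1580 = 0.000438701 per hour.
By memorylessness, E[X | X > 3950] = 3950 + 1/λ = 3950 + 2279.46 = 6229.46 hours.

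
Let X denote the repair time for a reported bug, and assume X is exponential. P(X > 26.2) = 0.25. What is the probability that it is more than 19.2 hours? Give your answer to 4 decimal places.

0.3621

e^(−λ·26.2) = 0.25 ⇒ λ = −ln(0.25)/26.2 = 0.052912.
P(X > 19.2) = e^(−0.052912·19.2) = e^(−1.0159) ≈ 0.3621.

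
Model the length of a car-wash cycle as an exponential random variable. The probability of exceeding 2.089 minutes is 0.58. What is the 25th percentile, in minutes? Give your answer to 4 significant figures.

1.103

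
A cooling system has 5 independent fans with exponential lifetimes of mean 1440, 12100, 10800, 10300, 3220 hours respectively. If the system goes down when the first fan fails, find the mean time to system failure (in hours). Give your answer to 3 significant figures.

The first failure time is exponential with rate Σλ_i = 1/1440 + 1/12100 + 1/10800 + 1/10300 + 1/3220 = 0.00127733 per hour.
E[min] = 1/Σλ = 1/0.00127733 = 782.884 hours.

783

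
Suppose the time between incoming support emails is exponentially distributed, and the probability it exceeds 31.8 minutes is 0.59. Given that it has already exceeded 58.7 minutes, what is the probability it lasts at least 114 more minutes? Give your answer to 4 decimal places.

0.1508

From e^(−λ·31.8) = 0.59, λ = −ln(0.59)/31.8 = 0.0165922.
Memoryless: P(X > 58.7+114 | X > 58.7) = P(X > 114) = e^(−0.0165922·114) ≈ 0.1508.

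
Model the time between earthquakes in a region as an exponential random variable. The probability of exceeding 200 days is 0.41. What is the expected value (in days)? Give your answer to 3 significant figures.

e^(−λ·200) = 0.41 ⇒ λ = −ln(0.41)/200 = 0.00445799.
Mean = 1/λ = 224.316 days.

224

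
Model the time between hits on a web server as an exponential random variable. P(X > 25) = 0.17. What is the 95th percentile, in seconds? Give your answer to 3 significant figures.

e^(−λ·25) = 0.17 ⇒ λ = −ln(0.17)/25 = 0.0708783.
95th percentile: 1 − e^(−λt) = 0.95, t = −ln(0.05)/λ = 42.2659 seconds.

42.3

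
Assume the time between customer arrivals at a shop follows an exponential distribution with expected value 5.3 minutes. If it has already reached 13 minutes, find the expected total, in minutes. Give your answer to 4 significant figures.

18.30

The rate is λ = 1/5.3 = 0.188679 per minute.
By memorylessness, E[X | X > 13] = 13 + 1/λ = 13 + 5.3 = 18.3 minutes.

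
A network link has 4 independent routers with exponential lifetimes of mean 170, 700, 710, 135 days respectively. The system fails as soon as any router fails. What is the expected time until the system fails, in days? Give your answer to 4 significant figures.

The first failure time is exponential with rate Σλ_i = 1/170 + 1/700 + 1/710 + 1/135 = 0.0161268 per day.
E[min] = 1/Σλ = 1/0.0161268 = 62.0086 days.

62.01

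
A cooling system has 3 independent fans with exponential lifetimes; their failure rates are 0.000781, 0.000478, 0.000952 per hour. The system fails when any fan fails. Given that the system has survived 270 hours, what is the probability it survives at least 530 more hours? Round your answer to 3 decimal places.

Time to first failure ~ Exp(Σλ) with Σλ = 0.002211.
By memorylessness, P(T > 270+530 | T > 270) = P(T > 530) = e^(−0.002211·530) ≈ 0.310.

0.310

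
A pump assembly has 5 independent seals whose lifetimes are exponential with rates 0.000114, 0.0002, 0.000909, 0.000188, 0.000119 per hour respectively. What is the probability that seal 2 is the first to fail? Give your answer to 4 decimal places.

The time to first failure is exponential with rate Σλ = 0.000114 + 0.0002 + 0.000909 + 0.000188 + 0.000119 = 0.00153.
P(seal 2 first) = λ_2/Σλ = 0.0002/0.00153 ≈ 0.1307.

0.1307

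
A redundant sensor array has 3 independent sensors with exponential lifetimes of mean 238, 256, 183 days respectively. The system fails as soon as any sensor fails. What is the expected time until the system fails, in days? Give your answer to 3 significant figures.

73.7

The first failure time is exponential with rate Σλ_i = 1/238 + 1/256 + 1/183 = 0.0135724 per day.
E[min] = 1/Σλ = 1/0.0135724 = 73.6789 days.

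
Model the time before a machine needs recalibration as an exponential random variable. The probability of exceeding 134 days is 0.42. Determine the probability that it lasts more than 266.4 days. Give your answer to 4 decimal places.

e^(−λ·134) = 0.42 ⇒ λ = −ln(0.42)/134 = 0.00647388.
P(X > 266.4) = e^(−0.00647388·266.4) = e^(−1.7246) ≈ 0.1782.

0.1782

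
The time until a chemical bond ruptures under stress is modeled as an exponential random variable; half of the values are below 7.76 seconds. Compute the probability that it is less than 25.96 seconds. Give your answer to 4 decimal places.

0.9016

For an exponential, median = ln(2)/λ, so λ = ln 2 / 7.76 = 0.0893231 per second.
P(X ≤ 25.96) = 1 − e^(−λ·25.96) = 1 − e^(−2.3188) ≈ 0.9016.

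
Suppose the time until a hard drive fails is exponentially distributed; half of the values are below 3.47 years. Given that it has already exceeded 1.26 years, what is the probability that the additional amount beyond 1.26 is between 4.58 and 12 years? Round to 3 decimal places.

For an exponential, median = ln(2)/λ, so λ = ln 2 / 3.47 = 0.199754 per year.
Memoryless: the residual past 1.26 is again Exp(λ).
P(4.58 < residual < 12) = e^(−λ·4.58) − e^(−λ·12) = 0.40057 − 0.09099 ≈ 0.310.

0.310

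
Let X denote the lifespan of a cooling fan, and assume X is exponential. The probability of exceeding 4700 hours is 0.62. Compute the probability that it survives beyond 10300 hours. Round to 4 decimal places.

0.3508

e^(−λ·4700) = 0.62 ⇒ λ = −ln(0.62)/4700 = 0.00010171.
P(X > 10300) = e^(−0.00010171·10300) = e^(−1.0476) ≈ 0.3508.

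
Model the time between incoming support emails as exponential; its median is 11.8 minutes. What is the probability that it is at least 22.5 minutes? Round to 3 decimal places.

0.267

For an exponential, median = ln(2)/λ, so λ = ln 2 / 11.8 = 0.0587413 per minute.
P(X > 22.5) = e^(−λ·22.5) = e^(−1.3217) ≈ 0.267.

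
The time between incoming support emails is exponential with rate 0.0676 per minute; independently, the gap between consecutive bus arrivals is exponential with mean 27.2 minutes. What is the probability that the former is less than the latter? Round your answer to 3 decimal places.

0.648

λ_1 = 0.0676, λ_2 = 1/27.2 = 0.0367647.
For independent exponentials, P(the former < the latter) = λ_1/(λ_1+λ_2) = 0.0676/0.104365 ≈ 0.648.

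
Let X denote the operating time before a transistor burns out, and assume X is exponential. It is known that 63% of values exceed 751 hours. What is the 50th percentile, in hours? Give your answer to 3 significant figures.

e^(−λ·751) = 0.63 ⇒ λ = −ln(0.63)/751 = 0.000615227.
50th percentile: 1 − e^(−λt) = 0.5, t = −ln(0.5)/λ = 1126.65 hours.

1130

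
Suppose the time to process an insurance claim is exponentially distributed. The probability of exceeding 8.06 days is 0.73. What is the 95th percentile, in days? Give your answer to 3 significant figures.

e^(−λ·8.06) = 0.73 ⇒ λ = −ln(0.73)/8.06 = 0.039046.
95th percentile: 1 − e^(−λt) = 0.95, t = −ln(0.05)/λ = 76.7232 days.

76.7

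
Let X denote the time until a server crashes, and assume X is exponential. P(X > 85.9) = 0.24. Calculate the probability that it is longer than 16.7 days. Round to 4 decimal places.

e^(−λ·85.9) = 0.24 ⇒ λ = −ln(0.24)/85.9 = 0.0166137.
P(X > 16.7) = e^(−0.0166137·16.7) = e^(−0.27745) ≈ 0.7577.

0.7577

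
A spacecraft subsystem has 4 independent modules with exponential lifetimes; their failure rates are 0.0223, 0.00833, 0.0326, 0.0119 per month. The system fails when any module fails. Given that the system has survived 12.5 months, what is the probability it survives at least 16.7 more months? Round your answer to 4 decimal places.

0.2852

Time to first failure ~ Exp(Σλ) with Σλ = 0.07513.
By memorylessness, P(T > 12.5+16.7 | T > 12.5) = P(T > 16.7) = e^(−0.07513·16.7) ≈ 0.2852.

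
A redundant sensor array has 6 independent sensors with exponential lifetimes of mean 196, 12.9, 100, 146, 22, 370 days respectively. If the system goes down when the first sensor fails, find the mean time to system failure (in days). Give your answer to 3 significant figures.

The first failure time is exponential with rate Σλ_i = 1/196 + 1/12.9 + 1/100 + 1/146 + 1/22 + 1/370 = 0.147628 per day.
E[min] = 1/Σλ = 1/0.147628 = 6.77378 days.

6.77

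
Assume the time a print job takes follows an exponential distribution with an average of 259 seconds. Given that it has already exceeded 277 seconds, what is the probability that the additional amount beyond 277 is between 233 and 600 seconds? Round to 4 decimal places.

The rate is λ = 1/259 = 0.003861 per second.
Memoryless: the residual past 277 is again Exp(λ).
P(233 < residual < 600) = e^(−λ·233) − e^(−λ·600) = 0.40673 − 0.09861 ≈ 0.3081.

0.3081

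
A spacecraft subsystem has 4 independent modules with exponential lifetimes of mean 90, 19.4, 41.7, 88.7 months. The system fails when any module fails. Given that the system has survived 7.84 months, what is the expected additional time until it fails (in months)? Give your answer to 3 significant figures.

10.2

First-failure rate Σλ = 1/90 + 1/19.4 + 1/41.7 + 1/88.7 = 0.0979123.
By memorylessness the expected residual is 1/Σλ = 10.2132 months, regardless of the 7.84 already elapsed.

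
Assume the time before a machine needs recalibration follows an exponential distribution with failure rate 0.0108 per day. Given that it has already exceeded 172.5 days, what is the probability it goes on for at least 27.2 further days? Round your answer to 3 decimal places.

0.745

The exponential is memoryless, so the remaining time is again Exp(λ): the condition X > 172.5 is irrelevant.
P(X > 27.2) = e^(−0.29376) ≈ 0.745.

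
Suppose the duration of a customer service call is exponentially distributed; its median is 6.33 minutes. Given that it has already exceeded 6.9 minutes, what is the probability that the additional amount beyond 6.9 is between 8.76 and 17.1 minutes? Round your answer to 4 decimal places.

0.2294

For an exponential, median = ln(2)/λ, so λ = ln 2 / 6.33 = 0.109502 per minute.
Memoryless: the residual past 6.9 is again Exp(λ).
P(8.76 < residual < 17.1) = e^(−λ·8.76) − e^(−λ·17.1) = 0.38319 − 0.15374 ≈ 0.2294.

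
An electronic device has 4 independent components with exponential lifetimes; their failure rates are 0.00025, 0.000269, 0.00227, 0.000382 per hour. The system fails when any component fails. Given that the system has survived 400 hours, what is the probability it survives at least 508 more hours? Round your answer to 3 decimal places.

Time to first failure ~ Exp(Σλ) with Σλ = 0.003171.
By memorylessness, P(T > 400+508 | T > 400) = P(T > 508) = e^(−0.003171·508) ≈ 0.200.

0.200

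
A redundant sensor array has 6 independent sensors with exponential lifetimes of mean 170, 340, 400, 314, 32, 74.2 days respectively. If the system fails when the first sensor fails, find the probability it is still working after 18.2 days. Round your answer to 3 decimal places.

The first failure time is exponential with rate Σλ_i = 1/170 + 1/340 + 1/400 + 1/314 + 1/32 + 1/74.2 = 0.0592353 per day.
P(min > 18.2) = e^(−0.0592353·18.2) = e^(−1.0781) ≈ 0.340.

0.340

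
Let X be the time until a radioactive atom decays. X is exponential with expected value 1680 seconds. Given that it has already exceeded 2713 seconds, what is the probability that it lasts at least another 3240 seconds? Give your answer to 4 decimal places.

0.1454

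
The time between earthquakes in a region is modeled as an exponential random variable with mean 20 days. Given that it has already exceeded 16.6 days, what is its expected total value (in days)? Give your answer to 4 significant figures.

36.60

The rate is λ = 1/20 = 0.05 per day.
By memorylessness, E[X | X > 16.6] = 16.6 + 1/λ = 16.6 + 20 = 36.6 days.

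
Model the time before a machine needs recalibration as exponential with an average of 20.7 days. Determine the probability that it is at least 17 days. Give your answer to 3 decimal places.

The rate is λ = 1/20.7 = 0.0483092 per day.
P(X > 17) = e^(−λ·17) = e^(−0.82126) ≈ 0.440.

0.440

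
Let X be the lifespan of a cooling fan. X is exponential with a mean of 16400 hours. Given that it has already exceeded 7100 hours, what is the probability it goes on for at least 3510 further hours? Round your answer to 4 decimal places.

0.8073

The rate is λ = 1/16400 = 0.0000609756 per hour.
P(X > s+t | X > s) = e^(−λ(s+t))/e^(−λs) = e^(−λt), independent of s = 7100.
P(X > 3510) = e^(−0.21402) ≈ 0.8073.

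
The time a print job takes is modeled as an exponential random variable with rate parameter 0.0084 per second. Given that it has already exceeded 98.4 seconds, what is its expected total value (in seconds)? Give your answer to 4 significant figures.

By memorylessness, E[X | X > 98.4] = 98.4 + 1/λ = 98.4 + 119.048 = 217.448 seconds.

217.4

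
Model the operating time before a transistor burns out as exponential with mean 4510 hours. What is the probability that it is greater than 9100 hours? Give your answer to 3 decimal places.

0.133

The rate is λ = 1/4510 = 0.000221729 per hour.
P(X > 9100) = e^(−λ·9100) = e^(−2.0177) ≈ 0.133.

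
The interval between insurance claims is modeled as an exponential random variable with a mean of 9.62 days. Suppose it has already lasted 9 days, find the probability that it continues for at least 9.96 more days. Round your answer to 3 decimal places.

0.355

The rate is λ = 1/9.62 = 0.10395 per day.
By the memoryless property, P(X > 9+9.96 | X > 9) = P(X > 9.96).
P(X > 9.96) = e^(−1.0353) ≈ 0.355.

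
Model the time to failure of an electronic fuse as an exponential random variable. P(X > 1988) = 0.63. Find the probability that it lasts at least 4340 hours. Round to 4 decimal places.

0.3647

e^(−λ·1988) = 0.63 ⇒ λ = −ln(0.63)/1988 = 0.000232412.
P(X > 4340) = e^(−0.000232412·4340) = e^(−1.0087) ≈ 0.3647.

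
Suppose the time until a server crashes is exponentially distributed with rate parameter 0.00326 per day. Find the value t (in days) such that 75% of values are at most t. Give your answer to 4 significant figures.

Set 1 − e^(−λt) = 0.75, so t = −ln(0.25)/λ = 1.3863/0.00326 ≈ 425.244 days.

425.2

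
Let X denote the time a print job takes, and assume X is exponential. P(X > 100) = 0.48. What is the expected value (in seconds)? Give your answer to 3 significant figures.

136

e^(−λ·100) = 0.48 ⇒ λ = −ln(0.48)/100 = 0.00733969.
Mean = 1/λ = 136.246 seconds.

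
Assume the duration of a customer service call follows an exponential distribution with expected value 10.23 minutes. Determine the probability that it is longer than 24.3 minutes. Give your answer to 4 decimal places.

The rate is λ = 1/10.23 = 0.0977517 per minute.
P(X > 24.3) = e^(−λ·24.3) = e^(−2.3754) ≈ 0.0930.

0.0930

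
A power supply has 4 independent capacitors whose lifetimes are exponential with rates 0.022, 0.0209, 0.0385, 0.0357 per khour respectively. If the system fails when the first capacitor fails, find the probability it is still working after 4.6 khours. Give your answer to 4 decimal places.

The time to first failure is exponential with rate Σλ = 0.022 + 0.0209 + 0.0385 + 0.0357 = 0.1171.
P(min > 4.6) = e^(−0.1171·4.6) = e^(−0.53866) ≈ 0.5835.

0.5835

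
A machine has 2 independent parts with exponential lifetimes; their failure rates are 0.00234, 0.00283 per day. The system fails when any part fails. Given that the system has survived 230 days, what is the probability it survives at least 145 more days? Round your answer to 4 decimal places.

Time to first failure ~ Exp(Σλ) with Σλ = 0.00517.
By memorylessness, P(T > 230+145 | T > 230) = P(T > 145) = e^(−0.00517·145) ≈ 0.4725.

0.4725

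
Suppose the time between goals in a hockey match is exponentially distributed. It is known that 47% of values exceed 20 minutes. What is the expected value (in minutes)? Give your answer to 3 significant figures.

26.5

e^(−λ·20) = 0.47 ⇒ λ = −ln(0.47)/20 = 0.0377511.
Mean = 1/λ = 26.4893 minutes.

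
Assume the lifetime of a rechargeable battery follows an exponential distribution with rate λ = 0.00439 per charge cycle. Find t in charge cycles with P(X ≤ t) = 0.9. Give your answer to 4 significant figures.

524.5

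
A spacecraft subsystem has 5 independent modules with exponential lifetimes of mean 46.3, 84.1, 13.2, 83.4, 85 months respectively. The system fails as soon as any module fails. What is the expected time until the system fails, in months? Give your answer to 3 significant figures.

7.52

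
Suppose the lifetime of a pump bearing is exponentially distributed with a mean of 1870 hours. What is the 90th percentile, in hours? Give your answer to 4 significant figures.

4306

The rate is λ = 1/1870 = 0.000534759 per hour.
Set 1 − e^(−λt) = 0.9, so t = −ln(0.1)/λ = 2.3026/0.000534759 ≈ 4305.83 hours.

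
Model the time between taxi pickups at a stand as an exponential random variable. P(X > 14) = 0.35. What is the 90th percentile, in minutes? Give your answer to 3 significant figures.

30.7

e^(−λ·14) = 0.35 ⇒ λ = −ln(0.35)/14 = 0.0749873.
90th percentile: 1 − e^(−λt) = 0.9, t = −ln(0.1)/λ = 30.7063 minutes.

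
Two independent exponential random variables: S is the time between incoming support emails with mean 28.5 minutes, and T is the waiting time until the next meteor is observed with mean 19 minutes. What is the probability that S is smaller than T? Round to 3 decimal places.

0.400

λ_1 = 1/28.5 = 0.0350877, λ_2 = 1/19 = 0.0526316.
For independent exponentials, P(S < T) = λ_1/(λ_1+λ_2) = 0.0350877/0.0877193 ≈ 0.400.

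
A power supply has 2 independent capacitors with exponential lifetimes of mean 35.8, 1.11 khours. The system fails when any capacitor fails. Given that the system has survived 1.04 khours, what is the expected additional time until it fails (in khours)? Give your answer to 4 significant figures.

1.077

First-failure rate Σλ = 1/35.8 + 1/1.11 = 0.928834.
By memorylessness the expected residual is 1/Σλ = 1.07662 khours, regardless of the 1.04 already elapsed.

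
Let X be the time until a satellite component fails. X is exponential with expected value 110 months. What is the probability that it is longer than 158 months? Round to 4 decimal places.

0.2378

The rate is λ = 1/110 = 0.00909091 per month.
P(X > 158) = e^(−λ·158) = e^(−1.4364) ≈ 0.2378.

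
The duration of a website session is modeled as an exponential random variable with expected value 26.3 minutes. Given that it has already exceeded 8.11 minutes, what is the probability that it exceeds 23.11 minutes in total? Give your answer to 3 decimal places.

0.565

The rate is λ = 1/26.3 = 0.0380228 per minute.
The exponential is memoryless, so the remaining time is again Exp(λ): the condition X > 8.11 is irrelevant.
P(X > 15) = e^(−0.57034) ≈ 0.565.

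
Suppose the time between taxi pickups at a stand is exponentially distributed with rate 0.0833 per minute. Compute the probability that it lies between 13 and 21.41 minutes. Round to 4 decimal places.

0.1706

P(13 < X < 21.41) = e^(−λ·13) − e^(−λ·21.41) = 0.33861 − 0.16806 ≈ 0.1706.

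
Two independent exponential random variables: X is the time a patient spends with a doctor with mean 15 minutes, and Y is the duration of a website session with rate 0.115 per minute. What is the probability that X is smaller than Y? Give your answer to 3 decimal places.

λ_1 = 1/15 = 0.0666667, λ_2 = 0.115.
For independent exponentials, P(X < Y) = λ_1/(λ_1+λ_2) = 0.0666667/0.181667 ≈ 0.367.

0.367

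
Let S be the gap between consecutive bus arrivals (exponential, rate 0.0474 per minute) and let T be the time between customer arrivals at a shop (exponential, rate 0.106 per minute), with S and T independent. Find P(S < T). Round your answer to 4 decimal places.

λ_1 = 0.0474, λ_2 = 0.106.
For independent exponentials, P(S < T) = λ_1/(λ_1+λ_2) = 0.0474/0.1534 ≈ 0.3090.

0.3090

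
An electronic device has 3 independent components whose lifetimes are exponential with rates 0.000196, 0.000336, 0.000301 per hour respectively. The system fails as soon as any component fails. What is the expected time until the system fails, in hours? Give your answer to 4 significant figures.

1200

The time to first failure is exponential with rate Σλ = 0.000196 + 0.000336 + 0.000301 = 0.000833.
E[min] = 1/Σλ = 1/0.000833 = 1200.48 hours.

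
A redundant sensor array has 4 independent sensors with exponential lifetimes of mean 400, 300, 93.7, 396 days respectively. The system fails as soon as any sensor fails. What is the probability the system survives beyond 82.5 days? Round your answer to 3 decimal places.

0.208

The first failure time is exponential with rate Σλ_i = 1/400 + 1/300 + 1/93.7 + 1/396 = 0.0190309 per day.
P(min > 82.5) = e^(−0.0190309·82.5) = e^(−1.5701) ≈ 0.208.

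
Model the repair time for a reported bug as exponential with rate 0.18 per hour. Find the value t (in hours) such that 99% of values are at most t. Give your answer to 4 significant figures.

Set 1 − e^(−λt) = 0.99, so t = −ln(0.01)/λ = 4.6052/0.18 ≈ 25.5843 hours.

25.58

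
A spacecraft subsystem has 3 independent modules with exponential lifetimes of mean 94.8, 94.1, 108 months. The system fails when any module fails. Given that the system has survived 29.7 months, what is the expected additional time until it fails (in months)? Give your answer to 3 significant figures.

First-failure rate Σλ = 1/94.8 + 1/94.1 + 1/108 = 0.0304348.
By memorylessness the expected residual is 1/Σλ = 32.8572 months, regardless of the 29.7 already elapsed.

32.9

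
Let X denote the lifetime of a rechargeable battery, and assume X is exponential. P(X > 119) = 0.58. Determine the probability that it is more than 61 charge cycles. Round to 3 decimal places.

0.756

e^(−λ·119) = 0.58 ⇒ λ = −ln(0.58)/119 = 0.00457754.
P(X > 61) = e^(−0.00457754·61) = e^(−0.27923) ≈ 0.756.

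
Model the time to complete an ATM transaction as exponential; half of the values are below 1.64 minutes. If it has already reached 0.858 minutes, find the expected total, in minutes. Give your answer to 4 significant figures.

3.224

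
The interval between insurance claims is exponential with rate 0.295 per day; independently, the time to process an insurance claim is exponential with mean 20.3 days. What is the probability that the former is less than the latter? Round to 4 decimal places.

0.8569

λ_1 = 0.295, λ_2 = 1/20.3 = 0.0492611.
For independent exponentials, P(the former < the latter) = λ_1/(λ_1+λ_2) = 0.295/0.344261 ≈ 0.8569.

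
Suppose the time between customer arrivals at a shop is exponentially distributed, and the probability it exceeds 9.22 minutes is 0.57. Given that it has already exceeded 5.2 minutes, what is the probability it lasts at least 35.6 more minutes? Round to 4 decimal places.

0.1141

From e^(−λ·9.22) = 0.57, λ = −ln(0.57)/9.22 = 0.0609673.
Memoryless: P(X > 5.2+35.6 | X > 5.2) = P(X > 35.6) = e^(−0.0609673·35.6) ≈ 0.1141.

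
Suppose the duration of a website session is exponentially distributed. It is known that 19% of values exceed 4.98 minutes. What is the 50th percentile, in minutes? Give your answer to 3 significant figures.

e^(−λ·4.98) = 0.19 ⇒ λ = −ln(0.19)/4.98 = 0.33348.
50th percentile: 1 − e^(−λt) = 0.5, t = −ln(0.5)/λ = 2.07853 minutes.

2.08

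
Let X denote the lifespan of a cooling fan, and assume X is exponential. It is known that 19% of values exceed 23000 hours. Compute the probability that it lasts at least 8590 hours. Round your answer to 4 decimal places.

0.5378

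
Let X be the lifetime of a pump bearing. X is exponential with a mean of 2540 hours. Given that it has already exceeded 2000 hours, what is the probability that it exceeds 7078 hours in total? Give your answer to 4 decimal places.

The rate is λ = 1/2540 = 0.000393701 per hour.
P(X > s+t | X > s) = e^(−λ(s+t))/e^(−λs) = e^(−λt), independent of s = 2000.
P(X > 5078) = e^(−1.9992) ≈ 0.1354.

0.1354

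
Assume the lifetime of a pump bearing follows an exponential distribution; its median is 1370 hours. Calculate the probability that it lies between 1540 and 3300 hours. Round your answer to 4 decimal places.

For an exponential, median = ln(2)/λ, so λ = ln 2 / 1370 = 0.000505947 per hour.
P(1540 < X < 3300) = e^(−λ·1540) − e^(−λ·3300) = 0.45879 − 0.18832 ≈ 0.2705.

0.2705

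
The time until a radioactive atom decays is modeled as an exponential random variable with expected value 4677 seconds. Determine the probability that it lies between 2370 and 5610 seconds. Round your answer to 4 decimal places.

The rate is λ = 1/4677 = 0.000213812 per second.
P(2370 < X < 5610) = e^(−λ·2370) − e^(−λ·5610) = 0.60246 − 0.30135 ≈ 0.3011.

0.3011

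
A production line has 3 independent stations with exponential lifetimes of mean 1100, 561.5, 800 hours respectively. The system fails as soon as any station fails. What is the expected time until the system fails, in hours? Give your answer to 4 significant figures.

The first failure time is exponential with rate Σλ_i = 1/1100 + 1/561.5 + 1/800 = 0.00394003 per hour.
E[min] = 1/Σλ = 1/0.00394003 = 253.805 hours.

253.8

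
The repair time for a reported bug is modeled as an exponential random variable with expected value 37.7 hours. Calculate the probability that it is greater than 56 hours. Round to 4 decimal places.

The rate is λ = 1/37.7 = 0.0265252 per hour.
P(X > 56) = e^(−λ·56) = e^(−1.4854) ≈ 0.2264.

0.2264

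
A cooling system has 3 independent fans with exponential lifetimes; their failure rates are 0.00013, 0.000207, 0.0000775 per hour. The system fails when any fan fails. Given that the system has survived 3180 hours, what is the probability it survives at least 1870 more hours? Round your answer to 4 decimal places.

Time to first failure ~ Exp(Σλ) with Σλ = 0.0004145.
By memorylessness, P(T > 3180+1870 | T > 3180) = P(T > 1870) = e^(−0.0004145·1870) ≈ 0.4607.

0.4607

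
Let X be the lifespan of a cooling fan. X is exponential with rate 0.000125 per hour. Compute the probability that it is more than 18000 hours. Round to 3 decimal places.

P(X > 18000) = e^(−λ·18000) = e^(−2.25) ≈ 0.105.

0.105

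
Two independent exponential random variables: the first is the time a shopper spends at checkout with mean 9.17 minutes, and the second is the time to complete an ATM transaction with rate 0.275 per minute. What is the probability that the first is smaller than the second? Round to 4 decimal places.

0.2839

λ_1 = 1/9.17 = 0.109051, λ_2 = 0.275.
For independent exponentials, P(the first < the second) = λ_1/(λ_1+λ_2) = 0.109051/0.384051 ≈ 0.2839.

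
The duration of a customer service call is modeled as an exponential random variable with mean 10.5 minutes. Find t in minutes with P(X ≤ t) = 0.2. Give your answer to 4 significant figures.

2.343

The rate is λ = 1/10.5 = 0.0952381 per minute.
Set 1 − e^(−λt) = 0.2, so t = −ln(0.8)/λ = 0.22314/0.0952381 ≈ 2.34301 minutes.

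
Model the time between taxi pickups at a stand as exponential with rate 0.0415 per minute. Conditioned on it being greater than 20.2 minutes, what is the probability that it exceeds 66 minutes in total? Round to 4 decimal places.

By the memoryless property, P(X > 20.2+45.8 | X > 20.2) = P(X > 45.8).
P(X > 45.8) = e^(−1.9007) ≈ 0.1495.

0.1495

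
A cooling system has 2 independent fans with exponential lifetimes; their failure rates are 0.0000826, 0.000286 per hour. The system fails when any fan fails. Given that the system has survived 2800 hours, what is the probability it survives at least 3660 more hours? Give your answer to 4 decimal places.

0.2595

Time to first failure ~ Exp(Σλ) with Σλ = 0.0003686.
By memorylessness, P(T > 2800+3660 | T > 2800) = P(T > 3660) = e^(−0.0003686·3660) ≈ 0.2595.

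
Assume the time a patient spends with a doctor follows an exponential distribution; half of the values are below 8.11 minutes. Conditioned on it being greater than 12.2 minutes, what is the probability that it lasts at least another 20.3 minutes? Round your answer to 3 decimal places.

For an exponential, median = ln(2)/λ, so λ = ln 2 / 8.11 = 0.0854682 per minute.
P(X > s+t | X > s) = e^(−λ(s+t))/e^(−λs) = e^(−λt), independent of s = 12.2.
P(X > 20.3) = e^(−1.735) ≈ 0.176.

0.176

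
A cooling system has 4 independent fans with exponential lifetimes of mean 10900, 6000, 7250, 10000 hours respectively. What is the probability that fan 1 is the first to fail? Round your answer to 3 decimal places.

0.185

Rates: λ_i = 1/mean_i → 0.0000917431, 0.000166667, 0.000137931, 0.0001; Σλ = 0.000496341.
P(fan 1 first) = λ_1/Σλ = 0.0000917431/0.000496341 ≈ 0.185.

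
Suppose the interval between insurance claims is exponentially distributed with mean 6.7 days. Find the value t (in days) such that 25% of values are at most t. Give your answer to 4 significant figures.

1.927

The rate is λ = 1/6.7 = 0.149254 per day.
Set 1 − e^(−λt) = 0.25, so t = −ln(0.75)/λ = 0.28768/0.149254 ≈ 1.92747 days.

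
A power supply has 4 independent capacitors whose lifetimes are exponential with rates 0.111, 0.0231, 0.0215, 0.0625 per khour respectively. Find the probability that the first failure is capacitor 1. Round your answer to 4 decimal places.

0.5089

The time to first failure is exponential with rate Σλ = 0.111 + 0.0231 + 0.0215 + 0.0625 = 0.2181.
P(capacitor 1 first) = λ_1/Σλ = 0.111/0.2181 ≈ 0.5089.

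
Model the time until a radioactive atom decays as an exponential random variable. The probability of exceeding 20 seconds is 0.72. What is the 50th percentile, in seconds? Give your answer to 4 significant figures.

42.20

e^(−λ·20) = 0.72 ⇒ λ = −ln(0.72)/20 = 0.0164252.
50th percentile: 1 − e^(−λt) = 0.5, t = −ln(0.5)/λ = 42.2002 seconds.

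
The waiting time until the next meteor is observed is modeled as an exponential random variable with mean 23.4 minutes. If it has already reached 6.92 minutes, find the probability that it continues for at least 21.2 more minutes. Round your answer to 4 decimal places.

The rate is λ = 1/23.4 = 0.042735 per minute.
By the memoryless property, P(X > 6.92+21.2 | X > 6.92) = P(X > 21.2).
P(X > 21.2) = e^(−0.90598) ≈ 0.4041.

0.4041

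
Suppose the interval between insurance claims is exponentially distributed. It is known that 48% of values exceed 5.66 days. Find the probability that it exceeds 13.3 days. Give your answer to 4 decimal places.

e^(−λ·5.66) = 0.48 ⇒ λ = −ln(0.48)/5.66 = 0.129677.
P(X > 13.3) = e^(−0.129677·13.3) = e^(−1.7247) ≈ 0.1782.

0.1782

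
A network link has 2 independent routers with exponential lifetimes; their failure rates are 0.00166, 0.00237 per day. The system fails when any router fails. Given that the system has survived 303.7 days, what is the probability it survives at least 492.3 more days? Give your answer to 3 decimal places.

Time to first failure ~ Exp(Σλ) with Σλ = 0.00403.
By memorylessness, P(T > 303.7+492.3 | T > 303.7) = P(T > 492.3) = e^(−0.00403·492.3) ≈ 0.138.

0.138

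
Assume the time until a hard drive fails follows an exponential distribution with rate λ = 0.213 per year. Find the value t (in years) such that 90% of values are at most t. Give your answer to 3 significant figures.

10.8

Set 1 − e^(−λt) = 0.9, so t = −ln(0.1)/λ = 2.3026/0.213 ≈ 10.8103 years.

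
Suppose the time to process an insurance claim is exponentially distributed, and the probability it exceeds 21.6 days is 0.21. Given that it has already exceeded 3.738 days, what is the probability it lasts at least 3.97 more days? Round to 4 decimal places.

From e^(−λ·21.6) = 0.21, λ = −ln(0.21)/21.6 = 0.0722522.
Memoryless: P(X > 3.738+3.97 | X > 3.738) = P(X > 3.97) = e^(−0.0722522·3.97) ≈ 0.7506.

0.7506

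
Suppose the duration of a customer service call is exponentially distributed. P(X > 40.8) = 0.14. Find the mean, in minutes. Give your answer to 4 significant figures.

20.75

e^(−λ·40.8) = 0.14 ⇒ λ = −ln(0.14)/40.8 = 0.048189.
Mean = 1/λ = 20.7516 minutes.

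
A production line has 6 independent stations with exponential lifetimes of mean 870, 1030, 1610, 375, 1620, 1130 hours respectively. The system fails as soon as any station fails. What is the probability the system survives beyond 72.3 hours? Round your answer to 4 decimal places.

The first failure time is exponential with rate Σλ_i = 1/870 + 1/1030 + 1/1610 + 1/375 + 1/1620 + 1/1130 = 0.00691032 per hour.
P(min > 72.3) = e^(−0.00691032·72.3) = e^(−0.49962) ≈ 0.6068.

0.6068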